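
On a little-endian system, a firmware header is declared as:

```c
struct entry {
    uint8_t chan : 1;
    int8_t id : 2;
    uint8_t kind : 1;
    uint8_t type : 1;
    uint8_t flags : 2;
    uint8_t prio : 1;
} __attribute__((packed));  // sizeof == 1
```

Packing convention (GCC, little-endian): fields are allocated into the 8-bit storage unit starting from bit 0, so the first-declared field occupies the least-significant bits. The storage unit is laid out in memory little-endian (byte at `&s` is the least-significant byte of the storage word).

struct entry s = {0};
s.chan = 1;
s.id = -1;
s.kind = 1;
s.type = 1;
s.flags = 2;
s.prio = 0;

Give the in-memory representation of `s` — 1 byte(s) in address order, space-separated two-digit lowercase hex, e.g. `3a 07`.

5f

[0+:1] chan=1 & 0x1 = 0x1; word=0x01
[1+:2] id=-1 & 0x3 = 0x3; word=0x07
[3+:1] kind=1 & 0x1 = 0x1; word=0x0f
[4+:1] type=1 & 0x1 = 0x1; word=0x1f
[5+:2] flags=2 & 0x3 = 0x2; word=0x5f
[7+:1] prio=0 & 0x1 = 0x0; word=0x5f
word = 0x5f → little-endian bytes:
  [0]=0x5f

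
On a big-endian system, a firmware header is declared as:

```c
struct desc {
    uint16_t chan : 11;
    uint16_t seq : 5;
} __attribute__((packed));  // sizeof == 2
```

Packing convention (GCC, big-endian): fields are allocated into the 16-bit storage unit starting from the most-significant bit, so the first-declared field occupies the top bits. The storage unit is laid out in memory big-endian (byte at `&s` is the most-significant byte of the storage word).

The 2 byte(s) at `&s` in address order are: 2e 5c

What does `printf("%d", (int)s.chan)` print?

[0]=0x2e [1]=0x5c (big-endian) → word 0x2e5c
chan:11 @ bit 5 → (0x2e5c>>5)&0x7ff = 0x172  ←
seq:5 @ bit 0 → (0x2e5c>>0)&0x1f = 0x1c

370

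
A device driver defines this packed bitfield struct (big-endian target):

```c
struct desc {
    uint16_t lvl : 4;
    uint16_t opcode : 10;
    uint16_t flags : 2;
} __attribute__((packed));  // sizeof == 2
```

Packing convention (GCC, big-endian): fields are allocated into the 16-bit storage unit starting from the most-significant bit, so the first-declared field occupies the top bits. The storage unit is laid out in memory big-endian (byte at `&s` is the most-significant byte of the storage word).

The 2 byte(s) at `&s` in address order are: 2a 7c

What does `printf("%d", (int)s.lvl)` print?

2

[0]=0x2a [1]=0x7c (big-endian) → word 0x2a7c
lvl [12+:4] = (word>>12) & 0xf = 2  ←
opcode [2+:10] = (word>>2) & 0x3ff = 671
flags [0+:2] = (word>>0) & 0x3 = 0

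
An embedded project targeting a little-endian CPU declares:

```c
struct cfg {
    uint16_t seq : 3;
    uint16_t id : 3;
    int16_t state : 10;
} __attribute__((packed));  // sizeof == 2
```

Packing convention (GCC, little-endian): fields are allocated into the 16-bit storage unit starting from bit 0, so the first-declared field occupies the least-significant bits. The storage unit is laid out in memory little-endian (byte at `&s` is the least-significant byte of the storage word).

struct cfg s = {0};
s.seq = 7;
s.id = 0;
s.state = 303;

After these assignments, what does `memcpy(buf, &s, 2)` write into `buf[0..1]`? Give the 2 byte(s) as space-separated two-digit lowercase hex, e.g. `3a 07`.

seq:3 = 7 → 0x7 << 0 → word 0x0007
id:3 = 0 → 0x0 << 3 → word 0x0007
state:10 = 303 → 0x12f << 6 → word 0x4bc7
word = 0x4bc7 → little-endian bytes:
  [0]=0xc7  [1]=0x4b

c7 4b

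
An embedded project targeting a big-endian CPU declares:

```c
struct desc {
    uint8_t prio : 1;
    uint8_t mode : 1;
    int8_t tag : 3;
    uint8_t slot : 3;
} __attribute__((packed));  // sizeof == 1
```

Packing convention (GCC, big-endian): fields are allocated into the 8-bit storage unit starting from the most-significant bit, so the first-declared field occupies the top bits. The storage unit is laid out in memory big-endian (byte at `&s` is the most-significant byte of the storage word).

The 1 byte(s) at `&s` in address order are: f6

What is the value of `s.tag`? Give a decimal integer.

-2

[0]=0xf6 (big-endian) → word 0xf6
prio [7+:1] = (word>>7) & 0x1 = 1
mode [6+:1] = (word>>6) & 0x1 = 1
tag [3+:3] = (word>>3) & 0x7 = 6  ←
slot [0+:3] = (word>>0) & 0x7 = 6
tag signed 3b, MSB=1: 6 - 8 = -2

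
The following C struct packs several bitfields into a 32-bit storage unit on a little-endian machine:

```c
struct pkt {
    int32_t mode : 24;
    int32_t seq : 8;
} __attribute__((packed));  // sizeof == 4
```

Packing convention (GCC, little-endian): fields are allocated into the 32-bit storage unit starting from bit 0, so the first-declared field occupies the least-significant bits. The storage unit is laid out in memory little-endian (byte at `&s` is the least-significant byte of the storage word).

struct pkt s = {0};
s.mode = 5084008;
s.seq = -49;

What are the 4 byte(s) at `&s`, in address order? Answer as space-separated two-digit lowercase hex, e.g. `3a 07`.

68 93 4d cf

mode (24b) val=5084008 bits=0x4d9368 at bit 0: 0x004d9368
seq (8b) val=-49 bits=0xcf at bit 24: 0xcf4d9368
word = 0xcf4d9368 → little-endian bytes:
  [0]=0x68  [1]=0x93  [2]=0x4d  [3]=0xcf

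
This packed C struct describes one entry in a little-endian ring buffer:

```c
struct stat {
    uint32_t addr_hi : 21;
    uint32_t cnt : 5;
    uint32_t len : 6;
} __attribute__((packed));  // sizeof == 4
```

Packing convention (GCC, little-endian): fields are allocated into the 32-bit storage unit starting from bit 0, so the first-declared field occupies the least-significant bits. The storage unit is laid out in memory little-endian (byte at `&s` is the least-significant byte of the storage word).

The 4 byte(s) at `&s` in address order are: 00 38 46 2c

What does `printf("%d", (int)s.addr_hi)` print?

407552

[0]=0x00 [1]=0x38 [2]=0x46 [3]=0x2c (little-endian) → word 0x2c463800
addr_hi [0+:21] = (word>>0) & 0x1fffff = 407552  ←
cnt [21+:5] = (word>>21) & 0x1f = 2
len [26+:6] = (word>>26) & 0x3f = 11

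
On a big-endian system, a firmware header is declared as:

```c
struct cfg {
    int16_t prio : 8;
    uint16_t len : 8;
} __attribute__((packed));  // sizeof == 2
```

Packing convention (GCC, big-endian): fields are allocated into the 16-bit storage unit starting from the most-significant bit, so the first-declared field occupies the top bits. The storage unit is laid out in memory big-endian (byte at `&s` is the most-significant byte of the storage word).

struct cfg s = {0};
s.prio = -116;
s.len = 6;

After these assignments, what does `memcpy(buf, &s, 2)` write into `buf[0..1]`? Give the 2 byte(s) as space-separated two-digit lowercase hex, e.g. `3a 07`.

8c 06

prio:8 = -116 → 0x8c << 8 → word 0x8c00
len:8 = 6 → 0x6 << 0 → word 0x8c06
word = 0x8c06 → big-endian bytes:
  [0]=0x8c  [1]=0x06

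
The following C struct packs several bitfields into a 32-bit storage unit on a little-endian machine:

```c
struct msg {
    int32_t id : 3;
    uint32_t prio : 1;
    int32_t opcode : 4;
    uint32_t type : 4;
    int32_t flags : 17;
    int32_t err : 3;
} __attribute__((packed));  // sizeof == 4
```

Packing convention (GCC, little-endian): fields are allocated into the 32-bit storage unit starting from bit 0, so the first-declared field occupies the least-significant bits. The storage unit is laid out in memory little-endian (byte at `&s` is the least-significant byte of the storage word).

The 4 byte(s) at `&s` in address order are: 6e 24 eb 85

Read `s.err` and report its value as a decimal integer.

[0]=0x6e [1]=0x24 [2]=0xeb [3]=0x85 (little-endian) → word 0x85eb246e
id [0+:3] = (word>>0) & 0x7 = 6
prio [3+:1] = (word>>3) & 0x1 = 1
opcode [4+:4] = (word>>4) & 0xf = 6
type [8+:4] = (word>>8) & 0xf = 4
flags [12+:17] = (word>>12) & 0x1ffff = 24242
err [29+:3] = (word>>29) & 0x7 = 4  ←
err signed 3b, MSB=1: 4 - 8 = -4

-4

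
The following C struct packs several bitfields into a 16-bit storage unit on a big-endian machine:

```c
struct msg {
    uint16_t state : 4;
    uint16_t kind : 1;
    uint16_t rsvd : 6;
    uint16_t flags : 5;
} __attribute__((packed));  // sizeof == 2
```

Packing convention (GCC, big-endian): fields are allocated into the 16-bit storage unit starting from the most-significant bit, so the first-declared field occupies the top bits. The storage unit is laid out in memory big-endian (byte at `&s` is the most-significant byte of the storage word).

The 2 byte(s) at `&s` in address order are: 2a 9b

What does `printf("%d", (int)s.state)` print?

2

[0]=0x2a [1]=0x9b (big-endian) → word 0x2a9b
state:4 @ bit 12 → (0x2a9b>>12)&0xf = 0x2  ←
kind:1 @ bit 11 → (0x2a9b>>11)&0x1 = 0x1
rsvd:6 @ bit 5 → (0x2a9b>>5)&0x3f = 0x14
flags:5 @ bit 0 → (0x2a9b>>0)&0x1f = 0x1b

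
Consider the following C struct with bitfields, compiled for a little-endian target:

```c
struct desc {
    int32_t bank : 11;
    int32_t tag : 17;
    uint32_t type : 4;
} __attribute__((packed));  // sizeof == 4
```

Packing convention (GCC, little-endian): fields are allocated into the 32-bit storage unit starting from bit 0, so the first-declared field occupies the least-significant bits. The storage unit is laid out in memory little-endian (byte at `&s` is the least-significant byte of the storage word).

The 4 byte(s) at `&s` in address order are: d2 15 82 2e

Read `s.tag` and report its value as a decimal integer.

[0]=0xd2 [1]=0x15 [2]=0x82 [3]=0x2e (little-endian) → word 0x2e8215d2
bank:11 @ bit 0 → (0x2e8215d2>>0)&0x7ff = 0x5d2
tag:17 @ bit 11 → (0x2e8215d2>>11)&0x1ffff = 0x1d042  ←
type:4 @ bit 28 → (0x2e8215d2>>28)&0xf = 0x2
tag signed 17b, MSB=1: 118850 - 131072 = -12222

-12222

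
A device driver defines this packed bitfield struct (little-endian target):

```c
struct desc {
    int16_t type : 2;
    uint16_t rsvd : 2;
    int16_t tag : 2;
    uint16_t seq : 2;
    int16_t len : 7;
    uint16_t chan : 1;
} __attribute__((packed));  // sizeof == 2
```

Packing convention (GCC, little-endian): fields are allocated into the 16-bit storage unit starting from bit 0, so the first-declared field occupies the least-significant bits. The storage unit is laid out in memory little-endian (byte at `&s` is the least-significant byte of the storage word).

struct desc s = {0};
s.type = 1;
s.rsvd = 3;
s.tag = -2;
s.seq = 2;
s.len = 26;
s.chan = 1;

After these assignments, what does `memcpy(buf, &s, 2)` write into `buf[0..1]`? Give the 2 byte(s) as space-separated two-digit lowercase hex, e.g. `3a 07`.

ad 9a

[0+:2] type=1 & 0x3 = 0x1; word=0x0001
[2+:2] rsvd=3 & 0x3 = 0x3; word=0x000d
[4+:2] tag=-2 & 0x3 = 0x2; word=0x002d
[6+:2] seq=2 & 0x3 = 0x2; word=0x00ad
[8+:7] len=26 & 0x7f = 0x1a; word=0x1aad
[15+:1] chan=1 & 0x1 = 0x1; word=0x9aad
word = 0x9aad → little-endian bytes:
  [0]=0xad  [1]=0x9a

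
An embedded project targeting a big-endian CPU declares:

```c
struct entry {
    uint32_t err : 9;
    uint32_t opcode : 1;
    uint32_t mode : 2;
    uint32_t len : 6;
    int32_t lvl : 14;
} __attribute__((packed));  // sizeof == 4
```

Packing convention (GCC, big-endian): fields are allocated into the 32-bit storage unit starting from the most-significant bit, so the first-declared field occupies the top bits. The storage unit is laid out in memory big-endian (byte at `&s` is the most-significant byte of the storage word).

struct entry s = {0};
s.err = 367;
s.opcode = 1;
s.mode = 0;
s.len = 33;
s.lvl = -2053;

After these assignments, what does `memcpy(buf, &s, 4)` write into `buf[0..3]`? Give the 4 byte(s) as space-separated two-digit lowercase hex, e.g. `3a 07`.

[23+:9] err=367 & 0x1ff = 0x16f; word=0xb7800000
[22+:1] opcode=1 & 0x1 = 0x1; word=0xb7c00000
[20+:2] mode=0 & 0x3 = 0x0; word=0xb7c00000
[14+:6] len=33 & 0x3f = 0x21; word=0xb7c84000
[0+:14] lvl=-2053 & 0x3fff = 0x37fb; word=0xb7c877fb
word = 0xb7c877fb → big-endian bytes:
  [0]=0xb7  [1]=0xc8  [2]=0x77  [3]=0xfb

b7 c8 77 fb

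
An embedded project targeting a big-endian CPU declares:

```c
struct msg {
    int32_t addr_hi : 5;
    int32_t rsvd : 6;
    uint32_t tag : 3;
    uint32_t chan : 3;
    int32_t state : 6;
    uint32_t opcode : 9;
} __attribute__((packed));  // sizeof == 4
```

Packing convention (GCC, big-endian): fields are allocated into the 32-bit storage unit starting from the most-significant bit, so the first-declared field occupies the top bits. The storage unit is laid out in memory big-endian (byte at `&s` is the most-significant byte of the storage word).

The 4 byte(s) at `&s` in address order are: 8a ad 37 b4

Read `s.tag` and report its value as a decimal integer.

[0]=0x8a [1]=0xad [2]=0x37 [3]=0xb4 (big-endian) → word 0x8aad37b4
addr_hi [27+:5] = (word>>27) & 0x1f = 17
rsvd [21+:6] = (word>>21) & 0x3f = 21
tag [18+:3] = (word>>18) & 0x7 = 3  ←
chan [15+:3] = (word>>15) & 0x7 = 2
state [9+:6] = (word>>9) & 0x3f = 27
opcode [0+:9] = (word>>0) & 0x1ff = 436

3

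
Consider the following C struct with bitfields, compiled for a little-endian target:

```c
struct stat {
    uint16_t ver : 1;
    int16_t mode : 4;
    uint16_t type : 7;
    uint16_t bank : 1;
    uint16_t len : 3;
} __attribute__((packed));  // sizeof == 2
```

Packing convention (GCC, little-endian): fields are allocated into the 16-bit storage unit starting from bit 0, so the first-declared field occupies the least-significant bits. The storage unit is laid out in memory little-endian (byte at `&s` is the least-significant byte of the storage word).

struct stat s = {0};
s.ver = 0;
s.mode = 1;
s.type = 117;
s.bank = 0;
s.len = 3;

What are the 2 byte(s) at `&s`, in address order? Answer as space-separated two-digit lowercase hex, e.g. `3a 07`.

a2 6e

ver (1b) val=0 bits=0x0 at bit 0: 0x0000
mode (4b) val=1 bits=0x1 at bit 1: 0x0002
type (7b) val=117 bits=0x75 at bit 5: 0x0ea2
bank (1b) val=0 bits=0x0 at bit 12: 0x0ea2
len (3b) val=3 bits=0x3 at bit 13: 0x6ea2
word = 0x6ea2 → little-endian bytes:
  [0]=0xa2  [1]=0x6e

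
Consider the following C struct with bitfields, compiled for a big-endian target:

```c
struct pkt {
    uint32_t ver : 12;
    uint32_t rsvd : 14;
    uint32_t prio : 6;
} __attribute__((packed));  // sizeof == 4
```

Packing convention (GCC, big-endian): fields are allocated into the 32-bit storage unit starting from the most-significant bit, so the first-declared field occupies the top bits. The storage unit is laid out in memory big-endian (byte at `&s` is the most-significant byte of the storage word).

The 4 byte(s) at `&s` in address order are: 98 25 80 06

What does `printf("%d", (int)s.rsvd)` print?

5632

[0]=0x98 [1]=0x25 [2]=0x80 [3]=0x06 (big-endian) → word 0x98258006
ver:12 @ bit 20 → (0x98258006>>20)&0xfff = 0x982
rsvd:14 @ bit 6 → (0x98258006>>6)&0x3fff = 0x1600  ←
prio:6 @ bit 0 → (0x98258006>>0)&0x3f = 0x6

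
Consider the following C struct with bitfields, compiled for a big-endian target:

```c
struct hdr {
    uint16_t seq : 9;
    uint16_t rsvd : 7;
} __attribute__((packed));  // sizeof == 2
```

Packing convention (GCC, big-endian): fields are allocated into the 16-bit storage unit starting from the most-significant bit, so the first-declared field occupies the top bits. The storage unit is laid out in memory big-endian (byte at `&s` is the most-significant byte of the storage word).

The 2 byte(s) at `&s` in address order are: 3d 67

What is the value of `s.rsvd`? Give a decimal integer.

103

[0]=0x3d [1]=0x67 (big-endian) → word 0x3d67
seq [7+:9] = (word>>7) & 0x1ff = 122
rsvd [0+:7] = (word>>0) & 0x7f = 103  ←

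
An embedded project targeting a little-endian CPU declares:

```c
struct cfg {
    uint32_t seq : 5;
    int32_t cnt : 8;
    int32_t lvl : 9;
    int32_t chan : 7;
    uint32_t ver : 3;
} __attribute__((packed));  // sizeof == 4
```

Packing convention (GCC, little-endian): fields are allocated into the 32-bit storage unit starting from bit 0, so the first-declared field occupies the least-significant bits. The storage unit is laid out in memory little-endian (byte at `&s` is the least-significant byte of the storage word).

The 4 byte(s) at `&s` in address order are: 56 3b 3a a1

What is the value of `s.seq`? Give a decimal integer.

[0]=0x56 [1]=0x3b [2]=0x3a [3]=0xa1 (little-endian) → word 0xa13a3b56
seq [0+:5] = (word>>0) & 0x1f = 22  ←
cnt [5+:8] = (word>>5) & 0xff = 218
lvl [13+:9] = (word>>13) & 0x1ff = 465
chan [22+:7] = (word>>22) & 0x7f = 4
ver [29+:3] = (word>>29) & 0x7 = 5

22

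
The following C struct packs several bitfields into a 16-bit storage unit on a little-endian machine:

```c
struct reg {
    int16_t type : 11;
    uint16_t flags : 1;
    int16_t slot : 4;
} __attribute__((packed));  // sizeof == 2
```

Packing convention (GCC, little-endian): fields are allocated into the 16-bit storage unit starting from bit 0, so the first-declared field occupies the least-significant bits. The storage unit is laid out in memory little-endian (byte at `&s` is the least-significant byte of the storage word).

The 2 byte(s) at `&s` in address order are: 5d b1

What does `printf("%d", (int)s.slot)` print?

-5

[0]=0x5d [1]=0xb1 (little-endian) → word 0xb15d
type:11 @ bit 0 → (0xb15d>>0)&0x7ff = 0x15d
flags:1 @ bit 11 → (0xb15d>>11)&0x1 = 0x0
slot:4 @ bit 12 → (0xb15d>>12)&0xf = 0xb  ←
slot signed 4b, MSB=1: 11 - 16 = -5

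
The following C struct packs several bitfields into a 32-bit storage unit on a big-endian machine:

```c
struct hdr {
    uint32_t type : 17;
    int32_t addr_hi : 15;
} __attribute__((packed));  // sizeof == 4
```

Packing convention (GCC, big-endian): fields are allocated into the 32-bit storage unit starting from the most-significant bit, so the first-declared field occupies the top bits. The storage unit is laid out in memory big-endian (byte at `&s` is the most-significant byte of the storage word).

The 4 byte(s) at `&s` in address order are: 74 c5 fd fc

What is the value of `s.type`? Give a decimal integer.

59787

[0]=0x74 [1]=0xc5 [2]=0xfd [3]=0xfc (big-endian) → word 0x74c5fdfc
type:17 @ bit 15 → (0x74c5fdfc>>15)&0x1ffff = 0xe98b  ←
addr_hi:15 @ bit 0 → (0x74c5fdfc>>0)&0x7fff = 0x7dfc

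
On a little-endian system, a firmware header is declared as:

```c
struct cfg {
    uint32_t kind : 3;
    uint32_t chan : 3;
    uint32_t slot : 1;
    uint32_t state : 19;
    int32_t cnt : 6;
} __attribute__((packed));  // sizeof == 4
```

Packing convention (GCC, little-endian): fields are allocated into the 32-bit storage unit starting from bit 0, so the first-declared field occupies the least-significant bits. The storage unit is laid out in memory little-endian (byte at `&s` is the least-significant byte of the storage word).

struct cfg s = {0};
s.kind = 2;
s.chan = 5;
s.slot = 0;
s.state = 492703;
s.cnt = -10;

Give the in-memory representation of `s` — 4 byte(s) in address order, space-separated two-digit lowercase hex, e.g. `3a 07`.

aa 4f c2 db

kind:3 = 2 → 0x2 << 0 → word 0x00000002
chan:3 = 5 → 0x5 << 3 → word 0x0000002a
slot:1 = 0 → 0x0 << 6 → word 0x0000002a
state:19 = 492703 → 0x7849f << 7 → word 0x03c24faa
cnt:6 = -10 → 0x36 << 26 → word 0xdbc24faa
word = 0xdbc24faa → little-endian bytes:
  [0]=0xaa  [1]=0x4f  [2]=0xc2  [3]=0xdb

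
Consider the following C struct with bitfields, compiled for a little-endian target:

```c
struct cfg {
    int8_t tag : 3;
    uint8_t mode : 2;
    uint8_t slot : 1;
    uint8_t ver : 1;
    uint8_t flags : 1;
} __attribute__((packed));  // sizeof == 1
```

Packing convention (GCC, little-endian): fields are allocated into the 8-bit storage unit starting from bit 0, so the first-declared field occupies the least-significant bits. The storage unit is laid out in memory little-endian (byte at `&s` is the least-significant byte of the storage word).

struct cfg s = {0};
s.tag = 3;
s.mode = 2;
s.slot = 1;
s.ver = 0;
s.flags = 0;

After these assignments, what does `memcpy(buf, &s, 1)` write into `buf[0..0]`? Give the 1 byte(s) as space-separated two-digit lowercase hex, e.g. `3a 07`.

33

[0+:3] tag=3 & 0x7 = 0x3; word=0x03
[3+:2] mode=2 & 0x3 = 0x2; word=0x13
[5+:1] slot=1 & 0x1 = 0x1; word=0x33
[6+:1] ver=0 & 0x1 = 0x0; word=0x33
[7+:1] flags=0 & 0x1 = 0x0; word=0x33
word = 0x33 → little-endian bytes:
  [0]=0x33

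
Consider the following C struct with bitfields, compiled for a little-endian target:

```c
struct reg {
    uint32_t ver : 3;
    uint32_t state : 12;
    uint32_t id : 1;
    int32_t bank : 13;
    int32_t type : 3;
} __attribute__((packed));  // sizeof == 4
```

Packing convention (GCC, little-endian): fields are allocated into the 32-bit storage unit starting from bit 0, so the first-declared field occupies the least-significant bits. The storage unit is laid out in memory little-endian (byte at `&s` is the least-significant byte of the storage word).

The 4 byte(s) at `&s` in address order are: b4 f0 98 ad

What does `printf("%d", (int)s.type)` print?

[0]=0xb4 [1]=0xf0 [2]=0x98 [3]=0xad (little-endian) → word 0xad98f0b4
ver:3 @ bit 0 → (0xad98f0b4>>0)&0x7 = 0x4
state:12 @ bit 3 → (0xad98f0b4>>3)&0xfff = 0xe16
id:1 @ bit 15 → (0xad98f0b4>>15)&0x1 = 0x1
bank:13 @ bit 16 → (0xad98f0b4>>16)&0x1fff = 0xd98
type:3 @ bit 29 → (0xad98f0b4>>29)&0x7 = 0x5  ←
type signed 3b, MSB=1: 5 - 8 = -3

-3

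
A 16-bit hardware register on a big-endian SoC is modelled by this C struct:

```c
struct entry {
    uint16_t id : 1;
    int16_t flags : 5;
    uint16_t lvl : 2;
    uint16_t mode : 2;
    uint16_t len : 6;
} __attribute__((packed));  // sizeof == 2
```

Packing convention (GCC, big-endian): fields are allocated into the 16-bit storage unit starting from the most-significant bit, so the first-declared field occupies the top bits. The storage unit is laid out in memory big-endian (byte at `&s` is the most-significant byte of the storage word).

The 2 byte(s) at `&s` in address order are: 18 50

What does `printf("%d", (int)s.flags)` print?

6

[0]=0x18 [1]=0x50 (big-endian) → word 0x1850
id:1 @ bit 15 → (0x1850>>15)&0x1 = 0x0
flags:5 @ bit 10 → (0x1850>>10)&0x1f = 0x6  ←
lvl:2 @ bit 8 → (0x1850>>8)&0x3 = 0x0
mode:2 @ bit 6 → (0x1850>>6)&0x3 = 0x1
len:6 @ bit 0 → (0x1850>>0)&0x3f = 0x10
flags signed 5b, MSB=0: value = 6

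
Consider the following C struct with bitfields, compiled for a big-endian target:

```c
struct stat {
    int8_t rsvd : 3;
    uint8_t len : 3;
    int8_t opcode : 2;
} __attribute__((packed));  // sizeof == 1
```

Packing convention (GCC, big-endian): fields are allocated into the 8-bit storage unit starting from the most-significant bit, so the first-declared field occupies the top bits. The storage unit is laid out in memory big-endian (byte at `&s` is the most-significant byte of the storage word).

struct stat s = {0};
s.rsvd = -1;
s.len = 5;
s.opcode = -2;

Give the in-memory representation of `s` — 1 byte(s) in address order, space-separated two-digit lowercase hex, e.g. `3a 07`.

f6

rsvd:3 = -1 → 0x7 << 5 → word 0xe0
len:3 = 5 → 0x5 << 2 → word 0xf4
opcode:2 = -2 → 0x2 << 0 → word 0xf6
word = 0xf6 → big-endian bytes:
  [0]=0xf6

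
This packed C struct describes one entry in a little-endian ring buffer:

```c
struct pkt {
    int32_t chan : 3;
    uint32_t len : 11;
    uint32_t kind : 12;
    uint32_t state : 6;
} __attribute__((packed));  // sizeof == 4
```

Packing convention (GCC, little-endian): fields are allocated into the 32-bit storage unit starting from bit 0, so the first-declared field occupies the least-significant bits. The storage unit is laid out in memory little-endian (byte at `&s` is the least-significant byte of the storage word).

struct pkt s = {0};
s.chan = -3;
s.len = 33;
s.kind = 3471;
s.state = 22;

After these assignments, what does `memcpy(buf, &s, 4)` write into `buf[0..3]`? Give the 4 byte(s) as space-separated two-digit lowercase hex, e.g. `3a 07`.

chan (3b) val=-3 bits=0x5 at bit 0: 0x00000005
len (11b) val=33 bits=0x21 at bit 3: 0x0000010d
kind (12b) val=3471 bits=0xd8f at bit 14: 0x0363c10d
state (6b) val=22 bits=0x16 at bit 26: 0x5b63c10d
word = 0x5b63c10d → little-endian bytes:
  [0]=0x0d  [1]=0xc1  [2]=0x63  [3]=0x5b

0d c1 63 5b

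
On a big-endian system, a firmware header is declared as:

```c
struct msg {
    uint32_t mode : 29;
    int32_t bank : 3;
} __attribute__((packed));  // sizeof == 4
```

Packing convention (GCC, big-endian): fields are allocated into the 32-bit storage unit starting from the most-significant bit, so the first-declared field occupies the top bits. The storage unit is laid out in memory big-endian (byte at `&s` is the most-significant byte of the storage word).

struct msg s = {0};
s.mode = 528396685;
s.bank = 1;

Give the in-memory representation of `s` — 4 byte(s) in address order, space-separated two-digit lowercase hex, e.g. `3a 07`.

fb f5 8c 69

mode (29b) val=528396685 bits=0x1f7eb18d at bit 3: 0xfbf58c68
bank (3b) val=1 bits=0x1 at bit 0: 0xfbf58c69
word = 0xfbf58c69 → big-endian bytes:
  [0]=0xfb  [1]=0xf5  [2]=0x8c  [3]=0x69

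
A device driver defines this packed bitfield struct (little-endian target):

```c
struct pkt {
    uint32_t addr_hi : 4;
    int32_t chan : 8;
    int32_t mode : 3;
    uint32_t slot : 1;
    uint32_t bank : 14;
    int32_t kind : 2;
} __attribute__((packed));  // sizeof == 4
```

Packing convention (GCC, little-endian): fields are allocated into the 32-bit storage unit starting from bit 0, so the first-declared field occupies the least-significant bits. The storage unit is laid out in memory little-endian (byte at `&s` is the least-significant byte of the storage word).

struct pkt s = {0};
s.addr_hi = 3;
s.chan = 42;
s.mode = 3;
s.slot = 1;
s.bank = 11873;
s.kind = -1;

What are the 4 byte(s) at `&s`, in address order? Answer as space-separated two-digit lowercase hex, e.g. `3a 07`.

addr_hi:4 = 3 → 0x3 << 0 → word 0x00000003
chan:8 = 42 → 0x2a << 4 → word 0x000002a3
mode:3 = 3 → 0x3 << 12 → word 0x000032a3
slot:1 = 1 → 0x1 << 15 → word 0x0000b2a3
bank:14 = 11873 → 0x2e61 << 16 → word 0x2e61b2a3
kind:2 = -1 → 0x3 << 30 → word 0xee61b2a3
word = 0xee61b2a3 → little-endian bytes:
  [0]=0xa3  [1]=0xb2  [2]=0x61  [3]=0xee

a3 b2 61 ee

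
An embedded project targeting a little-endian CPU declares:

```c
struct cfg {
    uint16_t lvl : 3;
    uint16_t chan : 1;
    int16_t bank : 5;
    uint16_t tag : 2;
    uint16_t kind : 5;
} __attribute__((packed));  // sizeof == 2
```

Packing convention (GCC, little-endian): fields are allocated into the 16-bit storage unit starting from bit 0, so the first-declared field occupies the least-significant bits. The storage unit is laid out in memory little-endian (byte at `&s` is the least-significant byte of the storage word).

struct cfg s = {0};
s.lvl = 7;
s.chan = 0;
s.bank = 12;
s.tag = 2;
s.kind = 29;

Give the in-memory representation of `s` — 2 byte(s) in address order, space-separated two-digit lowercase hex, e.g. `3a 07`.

lvl (3b) val=7 bits=0x7 at bit 0: 0x0007
chan (1b) val=0 bits=0x0 at bit 3: 0x0007
bank (5b) val=12 bits=0xc at bit 4: 0x00c7
tag (2b) val=2 bits=0x2 at bit 9: 0x04c7
kind (5b) val=29 bits=0x1d at bit 11: 0xecc7
word = 0xecc7 → little-endian bytes:
  [0]=0xc7  [1]=0xec

c7 ec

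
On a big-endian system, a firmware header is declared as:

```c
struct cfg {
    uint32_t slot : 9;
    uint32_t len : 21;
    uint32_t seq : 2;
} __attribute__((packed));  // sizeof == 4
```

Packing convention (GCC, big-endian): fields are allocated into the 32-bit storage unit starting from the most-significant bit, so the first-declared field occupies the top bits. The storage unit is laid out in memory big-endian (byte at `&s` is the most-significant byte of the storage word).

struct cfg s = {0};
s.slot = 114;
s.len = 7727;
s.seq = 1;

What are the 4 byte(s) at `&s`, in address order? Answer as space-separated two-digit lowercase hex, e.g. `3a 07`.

slot (9b) val=114 bits=0x72 at bit 23: 0x39000000
len (21b) val=7727 bits=0x1e2f at bit 2: 0x390078bc
seq (2b) val=1 bits=0x1 at bit 0: 0x390078bd
word = 0x390078bd → big-endian bytes:
  [0]=0x39  [1]=0x00  [2]=0x78  [3]=0xbd

39 00 78 bd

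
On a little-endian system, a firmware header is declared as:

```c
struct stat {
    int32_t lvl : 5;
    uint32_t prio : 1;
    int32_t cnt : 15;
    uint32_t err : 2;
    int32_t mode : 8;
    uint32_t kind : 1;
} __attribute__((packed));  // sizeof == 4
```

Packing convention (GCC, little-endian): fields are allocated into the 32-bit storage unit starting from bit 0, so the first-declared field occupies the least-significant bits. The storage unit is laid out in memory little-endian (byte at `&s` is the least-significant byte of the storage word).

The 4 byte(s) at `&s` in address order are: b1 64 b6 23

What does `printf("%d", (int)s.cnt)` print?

-9838

[0]=0xb1 [1]=0x64 [2]=0xb6 [3]=0x23 (little-endian) → word 0x23b664b1
lvl [0+:5] = (word>>0) & 0x1f = 17
prio [5+:1] = (word>>5) & 0x1 = 1
cnt [6+:15] = (word>>6) & 0x7fff = 22930  ←
err [21+:2] = (word>>21) & 0x3 = 1
mode [23+:8] = (word>>23) & 0xff = 71
kind [31+:1] = (word>>31) & 0x1 = 0
cnt signed 15b, MSB=1: 22930 - 32768 = -9838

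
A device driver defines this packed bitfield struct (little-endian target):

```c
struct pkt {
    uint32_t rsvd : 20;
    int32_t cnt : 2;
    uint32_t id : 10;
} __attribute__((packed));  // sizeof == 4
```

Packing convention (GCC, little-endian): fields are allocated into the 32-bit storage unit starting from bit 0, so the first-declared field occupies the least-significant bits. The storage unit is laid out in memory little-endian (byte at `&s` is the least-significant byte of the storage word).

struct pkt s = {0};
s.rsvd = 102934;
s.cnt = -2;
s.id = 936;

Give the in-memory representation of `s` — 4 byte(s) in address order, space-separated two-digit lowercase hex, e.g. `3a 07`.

[0+:20] rsvd=102934 & 0xfffff = 0x19216; word=0x00019216
[20+:2] cnt=-2 & 0x3 = 0x2; word=0x00219216
[22+:10] id=936 & 0x3ff = 0x3a8; word=0xea219216
word = 0xea219216 → little-endian bytes:
  [0]=0x16  [1]=0x92  [2]=0x21  [3]=0xea

16 92 21 ea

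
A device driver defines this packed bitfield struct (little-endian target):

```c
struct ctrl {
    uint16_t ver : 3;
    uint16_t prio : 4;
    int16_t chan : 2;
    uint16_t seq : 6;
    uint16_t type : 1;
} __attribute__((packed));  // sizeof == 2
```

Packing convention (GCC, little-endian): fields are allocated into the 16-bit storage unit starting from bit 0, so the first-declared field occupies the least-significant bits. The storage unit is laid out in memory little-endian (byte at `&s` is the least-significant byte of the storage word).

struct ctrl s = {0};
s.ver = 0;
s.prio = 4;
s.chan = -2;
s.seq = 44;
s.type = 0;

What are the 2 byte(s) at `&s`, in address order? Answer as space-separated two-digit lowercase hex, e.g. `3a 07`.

ver (3b) val=0 bits=0x0 at bit 0: 0x0000
prio (4b) val=4 bits=0x4 at bit 3: 0x0020
chan (2b) val=-2 bits=0x2 at bit 7: 0x0120
seq (6b) val=44 bits=0x2c at bit 9: 0x5920
type (1b) val=0 bits=0x0 at bit 15: 0x5920
word = 0x5920 → little-endian bytes:
  [0]=0x20  [1]=0x59

20 59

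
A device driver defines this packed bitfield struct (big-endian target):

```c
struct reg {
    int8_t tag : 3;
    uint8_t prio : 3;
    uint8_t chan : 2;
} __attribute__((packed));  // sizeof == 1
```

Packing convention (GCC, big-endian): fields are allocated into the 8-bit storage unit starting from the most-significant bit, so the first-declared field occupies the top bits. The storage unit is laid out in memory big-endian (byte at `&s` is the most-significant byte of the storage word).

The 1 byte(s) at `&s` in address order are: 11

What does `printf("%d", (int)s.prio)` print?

[0]=0x11 (big-endian) → word 0x11
tag [5+:3] = (word>>5) & 0x7 = 0
prio [2+:3] = (word>>2) & 0x7 = 4  ←
chan [0+:2] = (word>>0) & 0x3 = 1

4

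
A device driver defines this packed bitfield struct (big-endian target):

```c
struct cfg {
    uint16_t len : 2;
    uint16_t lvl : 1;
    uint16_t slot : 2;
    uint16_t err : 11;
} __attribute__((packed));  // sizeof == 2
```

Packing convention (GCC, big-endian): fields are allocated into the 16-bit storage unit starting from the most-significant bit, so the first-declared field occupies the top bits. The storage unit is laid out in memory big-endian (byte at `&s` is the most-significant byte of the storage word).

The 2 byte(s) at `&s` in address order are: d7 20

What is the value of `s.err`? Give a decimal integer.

[0]=0xd7 [1]=0x20 (big-endian) → word 0xd720
len:2 @ bit 14 → (0xd720>>14)&0x3 = 0x3
lvl:1 @ bit 13 → (0xd720>>13)&0x1 = 0x0
slot:2 @ bit 11 → (0xd720>>11)&0x3 = 0x2
err:11 @ bit 0 → (0xd720>>0)&0x7ff = 0x720  ←

1824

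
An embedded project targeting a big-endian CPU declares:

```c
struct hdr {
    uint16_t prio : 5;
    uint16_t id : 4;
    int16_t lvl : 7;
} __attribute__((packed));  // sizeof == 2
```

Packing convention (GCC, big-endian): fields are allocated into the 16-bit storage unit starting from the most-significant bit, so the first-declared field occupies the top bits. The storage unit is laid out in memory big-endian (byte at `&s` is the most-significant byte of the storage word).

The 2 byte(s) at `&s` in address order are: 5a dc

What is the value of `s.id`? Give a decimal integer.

5

[0]=0x5a [1]=0xdc (big-endian) → word 0x5adc
prio [11+:5] = (word>>11) & 0x1f = 11
id [7+:4] = (word>>7) & 0xf = 5  ←
lvl [0+:7] = (word>>0) & 0x7f = 92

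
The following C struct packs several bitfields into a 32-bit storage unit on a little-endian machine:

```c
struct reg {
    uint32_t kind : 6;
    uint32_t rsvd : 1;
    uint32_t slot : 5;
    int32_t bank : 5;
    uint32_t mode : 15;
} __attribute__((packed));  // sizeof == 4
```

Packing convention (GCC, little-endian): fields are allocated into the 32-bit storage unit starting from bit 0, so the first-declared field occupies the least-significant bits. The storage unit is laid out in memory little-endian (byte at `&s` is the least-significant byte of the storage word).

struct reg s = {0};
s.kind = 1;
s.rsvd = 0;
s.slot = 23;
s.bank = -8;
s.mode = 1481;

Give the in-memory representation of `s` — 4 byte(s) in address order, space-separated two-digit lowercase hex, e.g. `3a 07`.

81 8b 93 0b

kind (6b) val=1 bits=0x1 at bit 0: 0x00000001
rsvd (1b) val=0 bits=0x0 at bit 6: 0x00000001
slot (5b) val=23 bits=0x17 at bit 7: 0x00000b81
bank (5b) val=-8 bits=0x18 at bit 12: 0x00018b81
mode (15b) val=1481 bits=0x5c9 at bit 17: 0x0b938b81
word = 0x0b938b81 → little-endian bytes:
  [0]=0x81  [1]=0x8b  [2]=0x93  [3]=0x0b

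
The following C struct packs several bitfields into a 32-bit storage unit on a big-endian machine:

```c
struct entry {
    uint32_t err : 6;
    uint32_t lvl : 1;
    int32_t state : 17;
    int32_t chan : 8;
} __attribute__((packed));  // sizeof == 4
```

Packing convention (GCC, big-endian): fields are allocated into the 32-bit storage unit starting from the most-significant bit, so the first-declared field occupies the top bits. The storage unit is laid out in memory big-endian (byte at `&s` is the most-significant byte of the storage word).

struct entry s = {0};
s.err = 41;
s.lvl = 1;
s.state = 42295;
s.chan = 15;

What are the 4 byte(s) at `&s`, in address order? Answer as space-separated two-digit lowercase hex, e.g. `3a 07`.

a6 a5 37 0f

[26+:6] err=41 & 0x3f = 0x29; word=0xa4000000
[25+:1] lvl=1 & 0x1 = 0x1; word=0xa6000000
[8+:17] state=42295 & 0x1ffff = 0xa537; word=0xa6a53700
[0+:8] chan=15 & 0xff = 0xf; word=0xa6a5370f
word = 0xa6a5370f → big-endian bytes:
  [0]=0xa6  [1]=0xa5  [2]=0x37  [3]=0x0f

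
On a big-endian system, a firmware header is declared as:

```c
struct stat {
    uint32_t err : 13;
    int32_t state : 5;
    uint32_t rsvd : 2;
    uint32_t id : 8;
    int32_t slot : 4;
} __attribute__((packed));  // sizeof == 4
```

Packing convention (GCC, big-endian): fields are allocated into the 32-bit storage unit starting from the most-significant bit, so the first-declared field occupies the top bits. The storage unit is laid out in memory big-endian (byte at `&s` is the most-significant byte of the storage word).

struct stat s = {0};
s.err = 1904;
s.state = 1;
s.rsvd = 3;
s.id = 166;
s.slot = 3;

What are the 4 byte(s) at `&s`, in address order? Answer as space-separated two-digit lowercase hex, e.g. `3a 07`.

err:13 = 1904 → 0x770 << 19 → word 0x3b800000
state:5 = 1 → 0x1 << 14 → word 0x3b804000
rsvd:2 = 3 → 0x3 << 12 → word 0x3b807000
id:8 = 166 → 0xa6 << 4 → word 0x3b807a60
slot:4 = 3 → 0x3 << 0 → word 0x3b807a63
word = 0x3b807a63 → big-endian bytes:
  [0]=0x3b  [1]=0x80  [2]=0x7a  [3]=0x63

3b 80 7a 63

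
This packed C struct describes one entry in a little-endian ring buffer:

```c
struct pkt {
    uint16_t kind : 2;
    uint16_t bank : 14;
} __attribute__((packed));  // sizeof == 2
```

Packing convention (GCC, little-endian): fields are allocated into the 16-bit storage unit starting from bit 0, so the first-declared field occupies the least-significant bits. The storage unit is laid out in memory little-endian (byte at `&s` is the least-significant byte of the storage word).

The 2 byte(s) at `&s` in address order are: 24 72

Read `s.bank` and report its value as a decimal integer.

[0]=0x24 [1]=0x72 (little-endian) → word 0x7224
kind:2 @ bit 0 → (0x7224>>0)&0x3 = 0x0
bank:14 @ bit 2 → (0x7224>>2)&0x3fff = 0x1c89  ←

7305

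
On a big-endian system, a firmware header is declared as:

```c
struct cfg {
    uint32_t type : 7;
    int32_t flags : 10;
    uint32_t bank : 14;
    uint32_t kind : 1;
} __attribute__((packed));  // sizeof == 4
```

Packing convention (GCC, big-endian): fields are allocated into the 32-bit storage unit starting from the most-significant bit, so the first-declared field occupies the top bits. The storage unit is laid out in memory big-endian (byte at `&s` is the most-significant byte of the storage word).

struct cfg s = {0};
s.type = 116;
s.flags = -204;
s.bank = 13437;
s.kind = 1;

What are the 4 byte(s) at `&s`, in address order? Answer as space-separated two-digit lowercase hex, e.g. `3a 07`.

e9 9a 68 fb

type:7 = 116 → 0x74 << 25 → word 0xe8000000
flags:10 = -204 → 0x334 << 15 → word 0xe99a0000
bank:14 = 13437 → 0x347d << 1 → word 0xe99a68fa
kind:1 = 1 → 0x1 << 0 → word 0xe99a68fb
word = 0xe99a68fb → big-endian bytes:
  [0]=0xe9  [1]=0x9a  [2]=0x68  [3]=0xfb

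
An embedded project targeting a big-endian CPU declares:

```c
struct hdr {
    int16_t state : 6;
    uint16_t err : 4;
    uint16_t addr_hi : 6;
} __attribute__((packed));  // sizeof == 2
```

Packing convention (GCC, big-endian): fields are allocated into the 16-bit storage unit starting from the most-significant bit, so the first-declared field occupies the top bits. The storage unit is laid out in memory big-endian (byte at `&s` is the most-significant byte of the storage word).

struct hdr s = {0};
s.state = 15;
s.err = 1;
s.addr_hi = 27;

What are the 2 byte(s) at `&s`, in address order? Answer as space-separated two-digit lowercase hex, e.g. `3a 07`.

3c 5b

state (6b) val=15 bits=0xf at bit 10: 0x3c00
err (4b) val=1 bits=0x1 at bit 6: 0x3c40
addr_hi (6b) val=27 bits=0x1b at bit 0: 0x3c5b
word = 0x3c5b → big-endian bytes:
  [0]=0x3c  [1]=0x5b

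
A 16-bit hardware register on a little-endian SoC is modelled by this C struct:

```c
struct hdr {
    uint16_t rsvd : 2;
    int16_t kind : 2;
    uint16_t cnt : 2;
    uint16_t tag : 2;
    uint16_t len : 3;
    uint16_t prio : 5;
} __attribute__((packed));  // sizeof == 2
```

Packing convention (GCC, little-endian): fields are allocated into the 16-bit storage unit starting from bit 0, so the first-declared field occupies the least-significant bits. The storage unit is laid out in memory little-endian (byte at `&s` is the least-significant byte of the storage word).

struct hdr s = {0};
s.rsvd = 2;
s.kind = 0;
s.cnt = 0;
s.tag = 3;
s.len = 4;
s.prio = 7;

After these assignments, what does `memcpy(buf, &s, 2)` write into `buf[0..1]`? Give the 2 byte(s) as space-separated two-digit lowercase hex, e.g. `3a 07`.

c2 3c

rsvd (2b) val=2 bits=0x2 at bit 0: 0x0002
kind (2b) val=0 bits=0x0 at bit 2: 0x0002
cnt (2b) val=0 bits=0x0 at bit 4: 0x0002
tag (2b) val=3 bits=0x3 at bit 6: 0x00c2
len (3b) val=4 bits=0x4 at bit 8: 0x04c2
prio (5b) val=7 bits=0x7 at bit 11: 0x3cc2
word = 0x3cc2 → little-endian bytes:
  [0]=0xc2  [1]=0x3c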